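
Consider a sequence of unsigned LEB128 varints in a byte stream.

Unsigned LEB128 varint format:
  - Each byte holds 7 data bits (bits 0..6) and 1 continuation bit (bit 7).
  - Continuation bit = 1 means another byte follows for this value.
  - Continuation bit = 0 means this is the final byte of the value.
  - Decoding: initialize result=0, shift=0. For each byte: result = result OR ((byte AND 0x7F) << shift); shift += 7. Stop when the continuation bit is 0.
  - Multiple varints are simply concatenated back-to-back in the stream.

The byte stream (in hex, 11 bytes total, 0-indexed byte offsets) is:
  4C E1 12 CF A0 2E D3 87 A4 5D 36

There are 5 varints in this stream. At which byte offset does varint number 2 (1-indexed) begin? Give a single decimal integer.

  byte[0]=0x4C cont=0 payload=0x4C=76: acc |= 76<<0 -> acc=76 shift=7 [end]
Varint 1: bytes[0:1] = 4C -> value 76 (1 byte(s))
  byte[1]=0xE1 cont=1 payload=0x61=97: acc |= 97<<0 -> acc=97 shift=7
  byte[2]=0x12 cont=0 payload=0x12=18: acc |= 18<<7 -> acc=2401 shift=14 [end]
Varint 2: bytes[1:3] = E1 12 -> value 2401 (2 byte(s))
  byte[3]=0xCF cont=1 payload=0x4F=79: acc |= 79<<0 -> acc=79 shift=7
  byte[4]=0xA0 cont=1 payload=0x20=32: acc |= 32<<7 -> acc=4175 shift=14
  byte[5]=0x2E cont=0 payload=0x2E=46: acc |= 46<<14 -> acc=757839 shift=21 [end]
Varint 3: bytes[3:6] = CF A0 2E -> value 757839 (3 byte(s))
  byte[6]=0xD3 cont=1 payload=0x53=83: acc |= 83<<0 -> acc=83 shift=7
  byte[7]=0x87 cont=1 payload=0x07=7: acc |= 7<<7 -> acc=979 shift=14
  byte[8]=0xA4 cont=1 payload=0x24=36: acc |= 36<<14 -> acc=590803 shift=21
  byte[9]=0x5D cont=0 payload=0x5D=93: acc |= 93<<21 -> acc=195625939 shift=28 [end]
Varint 4: bytes[6:10] = D3 87 A4 5D -> value 195625939 (4 byte(s))
  byte[10]=0x36 cont=0 payload=0x36=54: acc |= 54<<0 -> acc=54 shift=7 [end]
Varint 5: bytes[10:11] = 36 -> value 54 (1 byte(s))

Answer: 1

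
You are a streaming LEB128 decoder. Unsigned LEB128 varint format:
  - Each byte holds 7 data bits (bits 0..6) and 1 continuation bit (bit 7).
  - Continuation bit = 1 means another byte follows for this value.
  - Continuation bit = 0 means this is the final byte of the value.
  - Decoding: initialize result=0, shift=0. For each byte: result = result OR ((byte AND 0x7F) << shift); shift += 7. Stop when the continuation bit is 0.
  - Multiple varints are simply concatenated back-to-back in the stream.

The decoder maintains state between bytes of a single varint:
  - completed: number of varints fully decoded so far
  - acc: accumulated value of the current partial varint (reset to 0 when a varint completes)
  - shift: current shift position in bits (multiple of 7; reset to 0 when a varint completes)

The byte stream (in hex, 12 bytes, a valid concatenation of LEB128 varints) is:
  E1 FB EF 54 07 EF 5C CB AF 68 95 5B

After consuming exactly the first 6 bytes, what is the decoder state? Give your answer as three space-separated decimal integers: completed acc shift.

Answer: 2 111 7

Derivation:
byte[0]=0xE1 cont=1 payload=0x61: acc |= 97<<0 -> completed=0 acc=97 shift=7
byte[1]=0xFB cont=1 payload=0x7B: acc |= 123<<7 -> completed=0 acc=15841 shift=14
byte[2]=0xEF cont=1 payload=0x6F: acc |= 111<<14 -> completed=0 acc=1834465 shift=21
byte[3]=0x54 cont=0 payload=0x54: varint #1 complete (value=177995233); reset -> completed=1 acc=0 shift=0
byte[4]=0x07 cont=0 payload=0x07: varint #2 complete (value=7); reset -> completed=2 acc=0 shift=0
byte[5]=0xEF cont=1 payload=0x6F: acc |= 111<<0 -> completed=2 acc=111 shift=7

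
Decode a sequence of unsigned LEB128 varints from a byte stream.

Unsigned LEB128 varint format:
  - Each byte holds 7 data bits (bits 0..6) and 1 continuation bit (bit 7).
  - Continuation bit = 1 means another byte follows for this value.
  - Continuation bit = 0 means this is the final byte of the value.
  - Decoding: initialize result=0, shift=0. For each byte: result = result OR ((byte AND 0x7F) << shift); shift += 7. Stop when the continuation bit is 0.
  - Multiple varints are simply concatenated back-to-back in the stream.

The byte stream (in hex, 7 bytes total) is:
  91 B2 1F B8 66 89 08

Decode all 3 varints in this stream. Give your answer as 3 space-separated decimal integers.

  byte[0]=0x91 cont=1 payload=0x11=17: acc |= 17<<0 -> acc=17 shift=7
  byte[1]=0xB2 cont=1 payload=0x32=50: acc |= 50<<7 -> acc=6417 shift=14
  byte[2]=0x1F cont=0 payload=0x1F=31: acc |= 31<<14 -> acc=514321 shift=21 [end]
Varint 1: bytes[0:3] = 91 B2 1F -> value 514321 (3 byte(s))
  byte[3]=0xB8 cont=1 payload=0x38=56: acc |= 56<<0 -> acc=56 shift=7
  byte[4]=0x66 cont=0 payload=0x66=102: acc |= 102<<7 -> acc=13112 shift=14 [end]
Varint 2: bytes[3:5] = B8 66 -> value 13112 (2 byte(s))
  byte[5]=0x89 cont=1 payload=0x09=9: acc |= 9<<0 -> acc=9 shift=7
  byte[6]=0x08 cont=0 payload=0x08=8: acc |= 8<<7 -> acc=1033 shift=14 [end]
Varint 3: bytes[5:7] = 89 08 -> value 1033 (2 byte(s))

Answer: 514321 13112 1033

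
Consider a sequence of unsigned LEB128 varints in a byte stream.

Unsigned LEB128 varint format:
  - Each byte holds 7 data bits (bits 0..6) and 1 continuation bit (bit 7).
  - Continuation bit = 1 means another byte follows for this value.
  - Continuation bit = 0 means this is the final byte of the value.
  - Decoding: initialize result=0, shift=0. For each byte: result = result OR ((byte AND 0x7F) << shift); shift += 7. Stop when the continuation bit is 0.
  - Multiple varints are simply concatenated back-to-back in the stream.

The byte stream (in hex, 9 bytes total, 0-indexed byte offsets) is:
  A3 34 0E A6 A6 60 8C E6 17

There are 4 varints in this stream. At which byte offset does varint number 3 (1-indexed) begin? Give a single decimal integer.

Answer: 3

Derivation:
  byte[0]=0xA3 cont=1 payload=0x23=35: acc |= 35<<0 -> acc=35 shift=7
  byte[1]=0x34 cont=0 payload=0x34=52: acc |= 52<<7 -> acc=6691 shift=14 [end]
Varint 1: bytes[0:2] = A3 34 -> value 6691 (2 byte(s))
  byte[2]=0x0E cont=0 payload=0x0E=14: acc |= 14<<0 -> acc=14 shift=7 [end]
Varint 2: bytes[2:3] = 0E -> value 14 (1 byte(s))
  byte[3]=0xA6 cont=1 payload=0x26=38: acc |= 38<<0 -> acc=38 shift=7
  byte[4]=0xA6 cont=1 payload=0x26=38: acc |= 38<<7 -> acc=4902 shift=14
  byte[5]=0x60 cont=0 payload=0x60=96: acc |= 96<<14 -> acc=1577766 shift=21 [end]
Varint 3: bytes[3:6] = A6 A6 60 -> value 1577766 (3 byte(s))
  byte[6]=0x8C cont=1 payload=0x0C=12: acc |= 12<<0 -> acc=12 shift=7
  byte[7]=0xE6 cont=1 payload=0x66=102: acc |= 102<<7 -> acc=13068 shift=14
  byte[8]=0x17 cont=0 payload=0x17=23: acc |= 23<<14 -> acc=389900 shift=21 [end]
Varint 4: bytes[6:9] = 8C E6 17 -> value 389900 (3 byte(s))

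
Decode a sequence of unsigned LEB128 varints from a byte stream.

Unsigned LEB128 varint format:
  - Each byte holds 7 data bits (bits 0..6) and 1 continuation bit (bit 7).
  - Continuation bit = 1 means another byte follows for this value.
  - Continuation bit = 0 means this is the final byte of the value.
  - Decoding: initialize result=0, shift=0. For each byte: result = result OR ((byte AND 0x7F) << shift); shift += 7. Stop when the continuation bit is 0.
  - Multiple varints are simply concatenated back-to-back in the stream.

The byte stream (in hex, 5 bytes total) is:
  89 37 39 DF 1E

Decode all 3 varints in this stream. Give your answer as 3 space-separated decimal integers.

Answer: 7049 57 3935

Derivation:
  byte[0]=0x89 cont=1 payload=0x09=9: acc |= 9<<0 -> acc=9 shift=7
  byte[1]=0x37 cont=0 payload=0x37=55: acc |= 55<<7 -> acc=7049 shift=14 [end]
Varint 1: bytes[0:2] = 89 37 -> value 7049 (2 byte(s))
  byte[2]=0x39 cont=0 payload=0x39=57: acc |= 57<<0 -> acc=57 shift=7 [end]
Varint 2: bytes[2:3] = 39 -> value 57 (1 byte(s))
  byte[3]=0xDF cont=1 payload=0x5F=95: acc |= 95<<0 -> acc=95 shift=7
  byte[4]=0x1E cont=0 payload=0x1E=30: acc |= 30<<7 -> acc=3935 shift=14 [end]
Varint 3: bytes[3:5] = DF 1E -> value 3935 (2 byte(s))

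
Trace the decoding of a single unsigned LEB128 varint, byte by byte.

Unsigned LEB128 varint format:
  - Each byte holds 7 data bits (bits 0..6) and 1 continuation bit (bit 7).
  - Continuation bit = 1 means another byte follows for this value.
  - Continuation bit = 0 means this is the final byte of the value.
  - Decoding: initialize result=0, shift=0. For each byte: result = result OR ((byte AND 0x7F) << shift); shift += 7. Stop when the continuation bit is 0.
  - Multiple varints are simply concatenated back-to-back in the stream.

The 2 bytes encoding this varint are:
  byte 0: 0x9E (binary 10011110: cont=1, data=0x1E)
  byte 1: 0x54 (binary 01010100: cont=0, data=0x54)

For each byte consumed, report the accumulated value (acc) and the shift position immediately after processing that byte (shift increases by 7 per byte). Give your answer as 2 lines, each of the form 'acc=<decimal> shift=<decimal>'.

Answer: acc=30 shift=7
acc=10782 shift=14

Derivation:
byte 0=0x9E: payload=0x1E=30, contrib = 30<<0 = 30; acc -> 30, shift -> 7
byte 1=0x54: payload=0x54=84, contrib = 84<<7 = 10752; acc -> 10782, shift -> 14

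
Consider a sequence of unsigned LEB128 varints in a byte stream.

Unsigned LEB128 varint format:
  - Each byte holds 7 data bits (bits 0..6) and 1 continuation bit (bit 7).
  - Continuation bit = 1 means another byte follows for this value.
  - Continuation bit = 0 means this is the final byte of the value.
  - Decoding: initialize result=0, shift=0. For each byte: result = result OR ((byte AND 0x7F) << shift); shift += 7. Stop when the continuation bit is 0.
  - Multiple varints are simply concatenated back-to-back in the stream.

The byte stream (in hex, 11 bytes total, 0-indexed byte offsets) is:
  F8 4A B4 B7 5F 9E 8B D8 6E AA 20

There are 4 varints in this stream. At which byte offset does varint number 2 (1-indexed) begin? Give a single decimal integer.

  byte[0]=0xF8 cont=1 payload=0x78=120: acc |= 120<<0 -> acc=120 shift=7
  byte[1]=0x4A cont=0 payload=0x4A=74: acc |= 74<<7 -> acc=9592 shift=14 [end]
Varint 1: bytes[0:2] = F8 4A -> value 9592 (2 byte(s))
  byte[2]=0xB4 cont=1 payload=0x34=52: acc |= 52<<0 -> acc=52 shift=7
  byte[3]=0xB7 cont=1 payload=0x37=55: acc |= 55<<7 -> acc=7092 shift=14
  byte[4]=0x5F cont=0 payload=0x5F=95: acc |= 95<<14 -> acc=1563572 shift=21 [end]
Varint 2: bytes[2:5] = B4 B7 5F -> value 1563572 (3 byte(s))
  byte[5]=0x9E cont=1 payload=0x1E=30: acc |= 30<<0 -> acc=30 shift=7
  byte[6]=0x8B cont=1 payload=0x0B=11: acc |= 11<<7 -> acc=1438 shift=14
  byte[7]=0xD8 cont=1 payload=0x58=88: acc |= 88<<14 -> acc=1443230 shift=21
  byte[8]=0x6E cont=0 payload=0x6E=110: acc |= 110<<21 -> acc=232129950 shift=28 [end]
Varint 3: bytes[5:9] = 9E 8B D8 6E -> value 232129950 (4 byte(s))
  byte[9]=0xAA cont=1 payload=0x2A=42: acc |= 42<<0 -> acc=42 shift=7
  byte[10]=0x20 cont=0 payload=0x20=32: acc |= 32<<7 -> acc=4138 shift=14 [end]
Varint 4: bytes[9:11] = AA 20 -> value 4138 (2 byte(s))

Answer: 2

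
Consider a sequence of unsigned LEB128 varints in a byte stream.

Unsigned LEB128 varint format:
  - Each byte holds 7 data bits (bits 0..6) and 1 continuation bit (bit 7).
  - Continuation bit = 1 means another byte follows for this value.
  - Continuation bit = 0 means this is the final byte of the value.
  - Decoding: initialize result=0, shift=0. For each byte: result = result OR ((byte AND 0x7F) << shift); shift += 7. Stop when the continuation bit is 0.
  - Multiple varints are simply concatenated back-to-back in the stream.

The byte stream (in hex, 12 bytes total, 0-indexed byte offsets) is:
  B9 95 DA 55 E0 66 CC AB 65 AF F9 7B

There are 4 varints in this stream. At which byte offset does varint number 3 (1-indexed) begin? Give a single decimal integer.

Answer: 6

Derivation:
  byte[0]=0xB9 cont=1 payload=0x39=57: acc |= 57<<0 -> acc=57 shift=7
  byte[1]=0x95 cont=1 payload=0x15=21: acc |= 21<<7 -> acc=2745 shift=14
  byte[2]=0xDA cont=1 payload=0x5A=90: acc |= 90<<14 -> acc=1477305 shift=21
  byte[3]=0x55 cont=0 payload=0x55=85: acc |= 85<<21 -> acc=179735225 shift=28 [end]
Varint 1: bytes[0:4] = B9 95 DA 55 -> value 179735225 (4 byte(s))
  byte[4]=0xE0 cont=1 payload=0x60=96: acc |= 96<<0 -> acc=96 shift=7
  byte[5]=0x66 cont=0 payload=0x66=102: acc |= 102<<7 -> acc=13152 shift=14 [end]
Varint 2: bytes[4:6] = E0 66 -> value 13152 (2 byte(s))
  byte[6]=0xCC cont=1 payload=0x4C=76: acc |= 76<<0 -> acc=76 shift=7
  byte[7]=0xAB cont=1 payload=0x2B=43: acc |= 43<<7 -> acc=5580 shift=14
  byte[8]=0x65 cont=0 payload=0x65=101: acc |= 101<<14 -> acc=1660364 shift=21 [end]
Varint 3: bytes[6:9] = CC AB 65 -> value 1660364 (3 byte(s))
  byte[9]=0xAF cont=1 payload=0x2F=47: acc |= 47<<0 -> acc=47 shift=7
  byte[10]=0xF9 cont=1 payload=0x79=121: acc |= 121<<7 -> acc=15535 shift=14
  byte[11]=0x7B cont=0 payload=0x7B=123: acc |= 123<<14 -> acc=2030767 shift=21 [end]
Varint 4: bytes[9:12] = AF F9 7B -> value 2030767 (3 byte(s))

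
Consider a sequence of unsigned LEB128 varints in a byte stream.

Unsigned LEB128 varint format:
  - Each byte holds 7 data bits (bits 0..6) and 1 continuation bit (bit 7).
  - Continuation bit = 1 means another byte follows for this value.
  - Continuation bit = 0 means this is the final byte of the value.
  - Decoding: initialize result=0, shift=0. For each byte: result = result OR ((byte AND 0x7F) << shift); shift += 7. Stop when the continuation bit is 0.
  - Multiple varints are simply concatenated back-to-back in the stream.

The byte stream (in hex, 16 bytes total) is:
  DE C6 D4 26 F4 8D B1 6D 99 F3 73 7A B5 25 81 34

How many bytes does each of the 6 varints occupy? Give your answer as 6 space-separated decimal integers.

Answer: 4 4 3 1 2 2

Derivation:
  byte[0]=0xDE cont=1 payload=0x5E=94: acc |= 94<<0 -> acc=94 shift=7
  byte[1]=0xC6 cont=1 payload=0x46=70: acc |= 70<<7 -> acc=9054 shift=14
  byte[2]=0xD4 cont=1 payload=0x54=84: acc |= 84<<14 -> acc=1385310 shift=21
  byte[3]=0x26 cont=0 payload=0x26=38: acc |= 38<<21 -> acc=81077086 shift=28 [end]
Varint 1: bytes[0:4] = DE C6 D4 26 -> value 81077086 (4 byte(s))
  byte[4]=0xF4 cont=1 payload=0x74=116: acc |= 116<<0 -> acc=116 shift=7
  byte[5]=0x8D cont=1 payload=0x0D=13: acc |= 13<<7 -> acc=1780 shift=14
  byte[6]=0xB1 cont=1 payload=0x31=49: acc |= 49<<14 -> acc=804596 shift=21
  byte[7]=0x6D cont=0 payload=0x6D=109: acc |= 109<<21 -> acc=229394164 shift=28 [end]
Varint 2: bytes[4:8] = F4 8D B1 6D -> value 229394164 (4 byte(s))
  byte[8]=0x99 cont=1 payload=0x19=25: acc |= 25<<0 -> acc=25 shift=7
  byte[9]=0xF3 cont=1 payload=0x73=115: acc |= 115<<7 -> acc=14745 shift=14
  byte[10]=0x73 cont=0 payload=0x73=115: acc |= 115<<14 -> acc=1898905 shift=21 [end]
Varint 3: bytes[8:11] = 99 F3 73 -> value 1898905 (3 byte(s))
  byte[11]=0x7A cont=0 payload=0x7A=122: acc |= 122<<0 -> acc=122 shift=7 [end]
Varint 4: bytes[11:12] = 7A -> value 122 (1 byte(s))
  byte[12]=0xB5 cont=1 payload=0x35=53: acc |= 53<<0 -> acc=53 shift=7
  byte[13]=0x25 cont=0 payload=0x25=37: acc |= 37<<7 -> acc=4789 shift=14 [end]
Varint 5: bytes[12:14] = B5 25 -> value 4789 (2 byte(s))
  byte[14]=0x81 cont=1 payload=0x01=1: acc |= 1<<0 -> acc=1 shift=7
  byte[15]=0x34 cont=0 payload=0x34=52: acc |= 52<<7 -> acc=6657 shift=14 [end]
Varint 6: bytes[14:16] = 81 34 -> value 6657 (2 byte(s))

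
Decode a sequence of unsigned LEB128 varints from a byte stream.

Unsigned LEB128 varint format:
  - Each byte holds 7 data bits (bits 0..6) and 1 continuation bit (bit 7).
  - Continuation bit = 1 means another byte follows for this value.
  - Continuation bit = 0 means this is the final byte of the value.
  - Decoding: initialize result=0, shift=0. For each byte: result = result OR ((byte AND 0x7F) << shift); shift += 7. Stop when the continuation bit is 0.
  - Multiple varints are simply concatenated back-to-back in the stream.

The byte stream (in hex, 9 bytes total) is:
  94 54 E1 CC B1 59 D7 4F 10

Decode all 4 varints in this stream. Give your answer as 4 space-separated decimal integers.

Answer: 10772 187459169 10199 16

Derivation:
  byte[0]=0x94 cont=1 payload=0x14=20: acc |= 20<<0 -> acc=20 shift=7
  byte[1]=0x54 cont=0 payload=0x54=84: acc |= 84<<7 -> acc=10772 shift=14 [end]
Varint 1: bytes[0:2] = 94 54 -> value 10772 (2 byte(s))
  byte[2]=0xE1 cont=1 payload=0x61=97: acc |= 97<<0 -> acc=97 shift=7
  byte[3]=0xCC cont=1 payload=0x4C=76: acc |= 76<<7 -> acc=9825 shift=14
  byte[4]=0xB1 cont=1 payload=0x31=49: acc |= 49<<14 -> acc=812641 shift=21
  byte[5]=0x59 cont=0 payload=0x59=89: acc |= 89<<21 -> acc=187459169 shift=28 [end]
Varint 2: bytes[2:6] = E1 CC B1 59 -> value 187459169 (4 byte(s))
  byte[6]=0xD7 cont=1 payload=0x57=87: acc |= 87<<0 -> acc=87 shift=7
  byte[7]=0x4F cont=0 payload=0x4F=79: acc |= 79<<7 -> acc=10199 shift=14 [end]
Varint 3: bytes[6:8] = D7 4F -> value 10199 (2 byte(s))
  byte[8]=0x10 cont=0 payload=0x10=16: acc |= 16<<0 -> acc=16 shift=7 [end]
Varint 4: bytes[8:9] = 10 -> value 16 (1 byte(s))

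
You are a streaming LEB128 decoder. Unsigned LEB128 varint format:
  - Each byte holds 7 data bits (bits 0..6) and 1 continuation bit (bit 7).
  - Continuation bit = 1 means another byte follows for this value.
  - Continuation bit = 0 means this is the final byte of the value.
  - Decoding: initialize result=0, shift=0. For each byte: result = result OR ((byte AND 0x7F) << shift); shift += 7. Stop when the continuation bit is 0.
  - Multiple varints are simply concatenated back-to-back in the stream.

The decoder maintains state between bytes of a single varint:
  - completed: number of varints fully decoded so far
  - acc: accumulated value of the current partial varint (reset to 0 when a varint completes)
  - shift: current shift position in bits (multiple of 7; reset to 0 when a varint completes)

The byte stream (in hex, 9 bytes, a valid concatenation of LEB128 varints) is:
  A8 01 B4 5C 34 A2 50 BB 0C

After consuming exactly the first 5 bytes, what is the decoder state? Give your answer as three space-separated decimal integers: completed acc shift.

byte[0]=0xA8 cont=1 payload=0x28: acc |= 40<<0 -> completed=0 acc=40 shift=7
byte[1]=0x01 cont=0 payload=0x01: varint #1 complete (value=168); reset -> completed=1 acc=0 shift=0
byte[2]=0xB4 cont=1 payload=0x34: acc |= 52<<0 -> completed=1 acc=52 shift=7
byte[3]=0x5C cont=0 payload=0x5C: varint #2 complete (value=11828); reset -> completed=2 acc=0 shift=0
byte[4]=0x34 cont=0 payload=0x34: varint #3 complete (value=52); reset -> completed=3 acc=0 shift=0

Answer: 3 0 0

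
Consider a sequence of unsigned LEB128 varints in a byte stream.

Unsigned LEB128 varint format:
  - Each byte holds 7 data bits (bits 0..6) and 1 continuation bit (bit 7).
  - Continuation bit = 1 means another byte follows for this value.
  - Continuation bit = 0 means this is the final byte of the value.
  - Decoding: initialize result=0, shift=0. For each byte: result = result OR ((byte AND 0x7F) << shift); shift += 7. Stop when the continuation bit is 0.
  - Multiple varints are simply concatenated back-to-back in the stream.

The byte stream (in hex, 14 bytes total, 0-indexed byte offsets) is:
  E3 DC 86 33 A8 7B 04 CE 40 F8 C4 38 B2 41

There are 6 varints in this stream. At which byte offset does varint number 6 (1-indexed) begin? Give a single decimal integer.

Answer: 12

Derivation:
  byte[0]=0xE3 cont=1 payload=0x63=99: acc |= 99<<0 -> acc=99 shift=7
  byte[1]=0xDC cont=1 payload=0x5C=92: acc |= 92<<7 -> acc=11875 shift=14
  byte[2]=0x86 cont=1 payload=0x06=6: acc |= 6<<14 -> acc=110179 shift=21
  byte[3]=0x33 cont=0 payload=0x33=51: acc |= 51<<21 -> acc=107064931 shift=28 [end]
Varint 1: bytes[0:4] = E3 DC 86 33 -> value 107064931 (4 byte(s))
  byte[4]=0xA8 cont=1 payload=0x28=40: acc |= 40<<0 -> acc=40 shift=7
  byte[5]=0x7B cont=0 payload=0x7B=123: acc |= 123<<7 -> acc=15784 shift=14 [end]
Varint 2: bytes[4:6] = A8 7B -> value 15784 (2 byte(s))
  byte[6]=0x04 cont=0 payload=0x04=4: acc |= 4<<0 -> acc=4 shift=7 [end]
Varint 3: bytes[6:7] = 04 -> value 4 (1 byte(s))
  byte[7]=0xCE cont=1 payload=0x4E=78: acc |= 78<<0 -> acc=78 shift=7
  byte[8]=0x40 cont=0 payload=0x40=64: acc |= 64<<7 -> acc=8270 shift=14 [end]
Varint 4: bytes[7:9] = CE 40 -> value 8270 (2 byte(s))
  byte[9]=0xF8 cont=1 payload=0x78=120: acc |= 120<<0 -> acc=120 shift=7
  byte[10]=0xC4 cont=1 payload=0x44=68: acc |= 68<<7 -> acc=8824 shift=14
  byte[11]=0x38 cont=0 payload=0x38=56: acc |= 56<<14 -> acc=926328 shift=21 [end]
Varint 5: bytes[9:12] = F8 C4 38 -> value 926328 (3 byte(s))
  byte[12]=0xB2 cont=1 payload=0x32=50: acc |= 50<<0 -> acc=50 shift=7
  byte[13]=0x41 cont=0 payload=0x41=65: acc |= 65<<7 -> acc=8370 shift=14 [end]
Varint 6: bytes[12:14] = B2 41 -> value 8370 (2 byte(s))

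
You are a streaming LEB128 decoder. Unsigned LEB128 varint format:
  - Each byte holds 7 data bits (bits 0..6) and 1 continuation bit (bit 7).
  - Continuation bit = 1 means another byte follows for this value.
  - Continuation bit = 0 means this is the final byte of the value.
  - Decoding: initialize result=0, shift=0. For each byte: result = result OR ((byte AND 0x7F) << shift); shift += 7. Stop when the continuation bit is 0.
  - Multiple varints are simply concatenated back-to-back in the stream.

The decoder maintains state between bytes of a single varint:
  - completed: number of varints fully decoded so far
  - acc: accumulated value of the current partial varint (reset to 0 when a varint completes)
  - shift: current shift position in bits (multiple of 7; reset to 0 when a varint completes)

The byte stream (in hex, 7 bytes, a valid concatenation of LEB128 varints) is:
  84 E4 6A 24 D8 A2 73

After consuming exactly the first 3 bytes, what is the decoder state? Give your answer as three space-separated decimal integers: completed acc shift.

Answer: 1 0 0

Derivation:
byte[0]=0x84 cont=1 payload=0x04: acc |= 4<<0 -> completed=0 acc=4 shift=7
byte[1]=0xE4 cont=1 payload=0x64: acc |= 100<<7 -> completed=0 acc=12804 shift=14
byte[2]=0x6A cont=0 payload=0x6A: varint #1 complete (value=1749508); reset -> completed=1 acc=0 shift=0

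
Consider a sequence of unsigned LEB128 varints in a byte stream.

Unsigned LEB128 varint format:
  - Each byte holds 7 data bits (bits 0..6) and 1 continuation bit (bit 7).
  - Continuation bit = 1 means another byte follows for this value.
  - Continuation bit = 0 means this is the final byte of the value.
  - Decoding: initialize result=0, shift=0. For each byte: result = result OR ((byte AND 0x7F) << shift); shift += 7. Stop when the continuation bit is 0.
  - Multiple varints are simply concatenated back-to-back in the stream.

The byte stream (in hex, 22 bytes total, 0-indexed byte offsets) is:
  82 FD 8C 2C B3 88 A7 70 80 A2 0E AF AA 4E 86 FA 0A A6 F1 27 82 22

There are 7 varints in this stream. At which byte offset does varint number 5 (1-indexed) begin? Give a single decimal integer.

  byte[0]=0x82 cont=1 payload=0x02=2: acc |= 2<<0 -> acc=2 shift=7
  byte[1]=0xFD cont=1 payload=0x7D=125: acc |= 125<<7 -> acc=16002 shift=14
  byte[2]=0x8C cont=1 payload=0x0C=12: acc |= 12<<14 -> acc=212610 shift=21
  byte[3]=0x2C cont=0 payload=0x2C=44: acc |= 44<<21 -> acc=92487298 shift=28 [end]
Varint 1: bytes[0:4] = 82 FD 8C 2C -> value 92487298 (4 byte(s))
  byte[4]=0xB3 cont=1 payload=0x33=51: acc |= 51<<0 -> acc=51 shift=7
  byte[5]=0x88 cont=1 payload=0x08=8: acc |= 8<<7 -> acc=1075 shift=14
  byte[6]=0xA7 cont=1 payload=0x27=39: acc |= 39<<14 -> acc=640051 shift=21
  byte[7]=0x70 cont=0 payload=0x70=112: acc |= 112<<21 -> acc=235521075 shift=28 [end]
Varint 2: bytes[4:8] = B3 88 A7 70 -> value 235521075 (4 byte(s))
  byte[8]=0x80 cont=1 payload=0x00=0: acc |= 0<<0 -> acc=0 shift=7
  byte[9]=0xA2 cont=1 payload=0x22=34: acc |= 34<<7 -> acc=4352 shift=14
  byte[10]=0x0E cont=0 payload=0x0E=14: acc |= 14<<14 -> acc=233728 shift=21 [end]
Varint 3: bytes[8:11] = 80 A2 0E -> value 233728 (3 byte(s))
  byte[11]=0xAF cont=1 payload=0x2F=47: acc |= 47<<0 -> acc=47 shift=7
  byte[12]=0xAA cont=1 payload=0x2A=42: acc |= 42<<7 -> acc=5423 shift=14
  byte[13]=0x4E cont=0 payload=0x4E=78: acc |= 78<<14 -> acc=1283375 shift=21 [end]
Varint 4: bytes[11:14] = AF AA 4E -> value 1283375 (3 byte(s))
  byte[14]=0x86 cont=1 payload=0x06=6: acc |= 6<<0 -> acc=6 shift=7
  byte[15]=0xFA cont=1 payload=0x7A=122: acc |= 122<<7 -> acc=15622 shift=14
  byte[16]=0x0A cont=0 payload=0x0A=10: acc |= 10<<14 -> acc=179462 shift=21 [end]
Varint 5: bytes[14:17] = 86 FA 0A -> value 179462 (3 byte(s))
  byte[17]=0xA6 cont=1 payload=0x26=38: acc |= 38<<0 -> acc=38 shift=7
  byte[18]=0xF1 cont=1 payload=0x71=113: acc |= 113<<7 -> acc=14502 shift=14
  byte[19]=0x27 cont=0 payload=0x27=39: acc |= 39<<14 -> acc=653478 shift=21 [end]
Varint 6: bytes[17:20] = A6 F1 27 -> value 653478 (3 byte(s))
  byte[20]=0x82 cont=1 payload=0x02=2: acc |= 2<<0 -> acc=2 shift=7
  byte[21]=0x22 cont=0 payload=0x22=34: acc |= 34<<7 -> acc=4354 shift=14 [end]
Varint 7: bytes[20:22] = 82 22 -> value 4354 (2 byte(s))

Answer: 14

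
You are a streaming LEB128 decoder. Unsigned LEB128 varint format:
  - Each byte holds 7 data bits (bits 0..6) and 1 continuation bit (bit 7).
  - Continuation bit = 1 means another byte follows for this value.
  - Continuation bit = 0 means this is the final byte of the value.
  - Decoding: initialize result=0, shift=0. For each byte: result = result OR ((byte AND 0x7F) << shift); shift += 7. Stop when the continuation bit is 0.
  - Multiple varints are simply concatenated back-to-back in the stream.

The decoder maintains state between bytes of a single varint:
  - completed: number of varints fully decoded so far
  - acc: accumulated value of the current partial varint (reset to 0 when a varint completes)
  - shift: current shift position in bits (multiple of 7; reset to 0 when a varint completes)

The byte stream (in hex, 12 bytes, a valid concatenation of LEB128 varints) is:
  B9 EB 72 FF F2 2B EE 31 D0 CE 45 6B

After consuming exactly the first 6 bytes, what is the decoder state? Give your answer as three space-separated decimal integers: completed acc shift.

byte[0]=0xB9 cont=1 payload=0x39: acc |= 57<<0 -> completed=0 acc=57 shift=7
byte[1]=0xEB cont=1 payload=0x6B: acc |= 107<<7 -> completed=0 acc=13753 shift=14
byte[2]=0x72 cont=0 payload=0x72: varint #1 complete (value=1881529); reset -> completed=1 acc=0 shift=0
byte[3]=0xFF cont=1 payload=0x7F: acc |= 127<<0 -> completed=1 acc=127 shift=7
byte[4]=0xF2 cont=1 payload=0x72: acc |= 114<<7 -> completed=1 acc=14719 shift=14
byte[5]=0x2B cont=0 payload=0x2B: varint #2 complete (value=719231); reset -> completed=2 acc=0 shift=0

Answer: 2 0 0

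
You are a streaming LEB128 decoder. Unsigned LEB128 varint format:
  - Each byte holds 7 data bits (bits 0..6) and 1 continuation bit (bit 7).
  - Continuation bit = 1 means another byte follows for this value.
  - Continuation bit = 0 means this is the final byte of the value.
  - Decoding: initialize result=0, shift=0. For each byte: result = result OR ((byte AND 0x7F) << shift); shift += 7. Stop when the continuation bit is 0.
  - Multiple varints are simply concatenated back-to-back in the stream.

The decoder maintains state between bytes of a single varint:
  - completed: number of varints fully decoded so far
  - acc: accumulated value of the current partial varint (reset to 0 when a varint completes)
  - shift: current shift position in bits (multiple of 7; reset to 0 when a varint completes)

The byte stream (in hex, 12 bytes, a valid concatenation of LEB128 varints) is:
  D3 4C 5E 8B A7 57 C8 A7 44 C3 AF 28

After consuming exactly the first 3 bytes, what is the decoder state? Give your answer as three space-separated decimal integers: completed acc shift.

Answer: 2 0 0

Derivation:
byte[0]=0xD3 cont=1 payload=0x53: acc |= 83<<0 -> completed=0 acc=83 shift=7
byte[1]=0x4C cont=0 payload=0x4C: varint #1 complete (value=9811); reset -> completed=1 acc=0 shift=0
byte[2]=0x5E cont=0 payload=0x5E: varint #2 complete (value=94); reset -> completed=2 acc=0 shift=0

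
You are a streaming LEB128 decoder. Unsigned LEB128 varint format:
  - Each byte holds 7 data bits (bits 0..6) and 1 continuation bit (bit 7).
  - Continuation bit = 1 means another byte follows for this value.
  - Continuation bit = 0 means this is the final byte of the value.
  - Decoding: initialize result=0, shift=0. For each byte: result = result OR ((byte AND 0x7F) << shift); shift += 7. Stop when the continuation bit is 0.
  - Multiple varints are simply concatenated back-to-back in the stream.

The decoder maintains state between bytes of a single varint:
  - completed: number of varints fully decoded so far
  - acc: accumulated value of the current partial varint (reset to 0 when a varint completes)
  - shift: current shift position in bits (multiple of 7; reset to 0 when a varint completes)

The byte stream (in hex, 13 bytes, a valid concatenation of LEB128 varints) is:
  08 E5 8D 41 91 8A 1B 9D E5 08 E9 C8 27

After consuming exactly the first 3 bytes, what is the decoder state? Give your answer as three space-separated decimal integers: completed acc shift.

Answer: 1 1765 14

Derivation:
byte[0]=0x08 cont=0 payload=0x08: varint #1 complete (value=8); reset -> completed=1 acc=0 shift=0
byte[1]=0xE5 cont=1 payload=0x65: acc |= 101<<0 -> completed=1 acc=101 shift=7
byte[2]=0x8D cont=1 payload=0x0D: acc |= 13<<7 -> completed=1 acc=1765 shift=14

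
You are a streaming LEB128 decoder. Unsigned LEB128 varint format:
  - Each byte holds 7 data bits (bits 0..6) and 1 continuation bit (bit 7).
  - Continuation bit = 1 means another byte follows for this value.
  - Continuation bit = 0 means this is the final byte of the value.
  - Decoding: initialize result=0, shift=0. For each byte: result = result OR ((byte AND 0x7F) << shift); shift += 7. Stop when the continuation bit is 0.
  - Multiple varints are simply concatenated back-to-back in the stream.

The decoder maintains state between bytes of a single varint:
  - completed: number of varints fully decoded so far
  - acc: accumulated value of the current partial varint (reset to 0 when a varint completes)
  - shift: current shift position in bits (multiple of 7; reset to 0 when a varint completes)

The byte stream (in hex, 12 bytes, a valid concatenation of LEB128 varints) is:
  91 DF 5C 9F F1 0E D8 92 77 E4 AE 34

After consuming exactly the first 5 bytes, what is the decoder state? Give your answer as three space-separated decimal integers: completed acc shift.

Answer: 1 14495 14

Derivation:
byte[0]=0x91 cont=1 payload=0x11: acc |= 17<<0 -> completed=0 acc=17 shift=7
byte[1]=0xDF cont=1 payload=0x5F: acc |= 95<<7 -> completed=0 acc=12177 shift=14
byte[2]=0x5C cont=0 payload=0x5C: varint #1 complete (value=1519505); reset -> completed=1 acc=0 shift=0
byte[3]=0x9F cont=1 payload=0x1F: acc |= 31<<0 -> completed=1 acc=31 shift=7
byte[4]=0xF1 cont=1 payload=0x71: acc |= 113<<7 -> completed=1 acc=14495 shift=14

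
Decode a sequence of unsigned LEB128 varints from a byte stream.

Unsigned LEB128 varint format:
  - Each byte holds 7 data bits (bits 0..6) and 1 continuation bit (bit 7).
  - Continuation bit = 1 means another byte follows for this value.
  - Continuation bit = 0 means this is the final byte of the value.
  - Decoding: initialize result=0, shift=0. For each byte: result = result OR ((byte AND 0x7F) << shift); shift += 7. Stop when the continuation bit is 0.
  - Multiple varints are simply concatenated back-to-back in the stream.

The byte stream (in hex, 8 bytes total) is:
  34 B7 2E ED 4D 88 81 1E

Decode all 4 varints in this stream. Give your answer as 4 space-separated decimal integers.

  byte[0]=0x34 cont=0 payload=0x34=52: acc |= 52<<0 -> acc=52 shift=7 [end]
Varint 1: bytes[0:1] = 34 -> value 52 (1 byte(s))
  byte[1]=0xB7 cont=1 payload=0x37=55: acc |= 55<<0 -> acc=55 shift=7
  byte[2]=0x2E cont=0 payload=0x2E=46: acc |= 46<<7 -> acc=5943 shift=14 [end]
Varint 2: bytes[1:3] = B7 2E -> value 5943 (2 byte(s))
  byte[3]=0xED cont=1 payload=0x6D=109: acc |= 109<<0 -> acc=109 shift=7
  byte[4]=0x4D cont=0 payload=0x4D=77: acc |= 77<<7 -> acc=9965 shift=14 [end]
Varint 3: bytes[3:5] = ED 4D -> value 9965 (2 byte(s))
  byte[5]=0x88 cont=1 payload=0x08=8: acc |= 8<<0 -> acc=8 shift=7
  byte[6]=0x81 cont=1 payload=0x01=1: acc |= 1<<7 -> acc=136 shift=14
  byte[7]=0x1E cont=0 payload=0x1E=30: acc |= 30<<14 -> acc=491656 shift=21 [end]
Varint 4: bytes[5:8] = 88 81 1E -> value 491656 (3 byte(s))

Answer: 52 5943 9965 491656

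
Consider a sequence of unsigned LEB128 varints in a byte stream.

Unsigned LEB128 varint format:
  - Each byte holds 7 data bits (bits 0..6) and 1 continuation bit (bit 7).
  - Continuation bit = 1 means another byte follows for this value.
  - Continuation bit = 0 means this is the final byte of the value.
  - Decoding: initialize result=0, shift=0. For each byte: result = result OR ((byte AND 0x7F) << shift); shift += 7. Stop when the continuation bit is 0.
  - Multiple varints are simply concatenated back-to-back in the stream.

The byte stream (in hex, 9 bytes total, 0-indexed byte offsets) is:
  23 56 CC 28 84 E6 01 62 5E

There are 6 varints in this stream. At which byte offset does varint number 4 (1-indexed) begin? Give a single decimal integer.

  byte[0]=0x23 cont=0 payload=0x23=35: acc |= 35<<0 -> acc=35 shift=7 [end]
Varint 1: bytes[0:1] = 23 -> value 35 (1 byte(s))
  byte[1]=0x56 cont=0 payload=0x56=86: acc |= 86<<0 -> acc=86 shift=7 [end]
Varint 2: bytes[1:2] = 56 -> value 86 (1 byte(s))
  byte[2]=0xCC cont=1 payload=0x4C=76: acc |= 76<<0 -> acc=76 shift=7
  byte[3]=0x28 cont=0 payload=0x28=40: acc |= 40<<7 -> acc=5196 shift=14 [end]
Varint 3: bytes[2:4] = CC 28 -> value 5196 (2 byte(s))
  byte[4]=0x84 cont=1 payload=0x04=4: acc |= 4<<0 -> acc=4 shift=7
  byte[5]=0xE6 cont=1 payload=0x66=102: acc |= 102<<7 -> acc=13060 shift=14
  byte[6]=0x01 cont=0 payload=0x01=1: acc |= 1<<14 -> acc=29444 shift=21 [end]
Varint 4: bytes[4:7] = 84 E6 01 -> value 29444 (3 byte(s))
  byte[7]=0x62 cont=0 payload=0x62=98: acc |= 98<<0 -> acc=98 shift=7 [end]
Varint 5: bytes[7:8] = 62 -> value 98 (1 byte(s))
  byte[8]=0x5E cont=0 payload=0x5E=94: acc |= 94<<0 -> acc=94 shift=7 [end]
Varint 6: bytes[8:9] = 5E -> value 94 (1 byte(s))

Answer: 4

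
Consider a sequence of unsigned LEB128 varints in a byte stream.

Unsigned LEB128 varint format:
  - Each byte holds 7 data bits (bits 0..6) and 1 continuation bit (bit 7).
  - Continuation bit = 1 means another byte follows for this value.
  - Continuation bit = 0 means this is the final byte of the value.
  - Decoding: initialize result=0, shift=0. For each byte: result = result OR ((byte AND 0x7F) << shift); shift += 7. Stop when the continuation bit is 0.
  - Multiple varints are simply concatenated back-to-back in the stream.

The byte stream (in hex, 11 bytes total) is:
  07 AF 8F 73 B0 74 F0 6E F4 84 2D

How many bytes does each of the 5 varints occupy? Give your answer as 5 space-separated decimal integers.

  byte[0]=0x07 cont=0 payload=0x07=7: acc |= 7<<0 -> acc=7 shift=7 [end]
Varint 1: bytes[0:1] = 07 -> value 7 (1 byte(s))
  byte[1]=0xAF cont=1 payload=0x2F=47: acc |= 47<<0 -> acc=47 shift=7
  byte[2]=0x8F cont=1 payload=0x0F=15: acc |= 15<<7 -> acc=1967 shift=14
  byte[3]=0x73 cont=0 payload=0x73=115: acc |= 115<<14 -> acc=1886127 shift=21 [end]
Varint 2: bytes[1:4] = AF 8F 73 -> value 1886127 (3 byte(s))
  byte[4]=0xB0 cont=1 payload=0x30=48: acc |= 48<<0 -> acc=48 shift=7
  byte[5]=0x74 cont=0 payload=0x74=116: acc |= 116<<7 -> acc=14896 shift=14 [end]
Varint 3: bytes[4:6] = B0 74 -> value 14896 (2 byte(s))
  byte[6]=0xF0 cont=1 payload=0x70=112: acc |= 112<<0 -> acc=112 shift=7
  byte[7]=0x6E cont=0 payload=0x6E=110: acc |= 110<<7 -> acc=14192 shift=14 [end]
Varint 4: bytes[6:8] = F0 6E -> value 14192 (2 byte(s))
  byte[8]=0xF4 cont=1 payload=0x74=116: acc |= 116<<0 -> acc=116 shift=7
  byte[9]=0x84 cont=1 payload=0x04=4: acc |= 4<<7 -> acc=628 shift=14
  byte[10]=0x2D cont=0 payload=0x2D=45: acc |= 45<<14 -> acc=737908 shift=21 [end]
Varint 5: bytes[8:11] = F4 84 2D -> value 737908 (3 byte(s))

Answer: 1 3 2 2 3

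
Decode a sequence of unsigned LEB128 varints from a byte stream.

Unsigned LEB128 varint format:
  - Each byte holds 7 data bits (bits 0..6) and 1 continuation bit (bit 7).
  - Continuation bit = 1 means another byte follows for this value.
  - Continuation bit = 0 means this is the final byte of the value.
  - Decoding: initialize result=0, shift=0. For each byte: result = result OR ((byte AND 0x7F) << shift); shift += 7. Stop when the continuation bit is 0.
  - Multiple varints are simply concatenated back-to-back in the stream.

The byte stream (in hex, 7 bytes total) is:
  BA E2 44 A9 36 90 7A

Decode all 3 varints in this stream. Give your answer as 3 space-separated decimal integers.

Answer: 1126714 6953 15632

Derivation:
  byte[0]=0xBA cont=1 payload=0x3A=58: acc |= 58<<0 -> acc=58 shift=7
  byte[1]=0xE2 cont=1 payload=0x62=98: acc |= 98<<7 -> acc=12602 shift=14
  byte[2]=0x44 cont=0 payload=0x44=68: acc |= 68<<14 -> acc=1126714 shift=21 [end]
Varint 1: bytes[0:3] = BA E2 44 -> value 1126714 (3 byte(s))
  byte[3]=0xA9 cont=1 payload=0x29=41: acc |= 41<<0 -> acc=41 shift=7
  byte[4]=0x36 cont=0 payload=0x36=54: acc |= 54<<7 -> acc=6953 shift=14 [end]
Varint 2: bytes[3:5] = A9 36 -> value 6953 (2 byte(s))
  byte[5]=0x90 cont=1 payload=0x10=16: acc |= 16<<0 -> acc=16 shift=7
  byte[6]=0x7A cont=0 payload=0x7A=122: acc |= 122<<7 -> acc=15632 shift=14 [end]
Varint 3: bytes[5:7] = 90 7A -> value 15632 (2 byte(s))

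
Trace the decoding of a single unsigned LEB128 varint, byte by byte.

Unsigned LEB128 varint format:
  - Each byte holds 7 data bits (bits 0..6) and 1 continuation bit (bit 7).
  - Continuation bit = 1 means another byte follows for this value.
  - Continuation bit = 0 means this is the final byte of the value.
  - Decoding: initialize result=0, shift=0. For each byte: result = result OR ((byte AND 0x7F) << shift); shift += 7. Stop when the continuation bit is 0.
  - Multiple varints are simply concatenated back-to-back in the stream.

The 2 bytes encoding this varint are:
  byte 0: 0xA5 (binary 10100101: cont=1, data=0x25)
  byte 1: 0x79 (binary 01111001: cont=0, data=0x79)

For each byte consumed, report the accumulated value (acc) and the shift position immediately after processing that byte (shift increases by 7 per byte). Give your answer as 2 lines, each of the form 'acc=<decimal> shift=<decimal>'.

Answer: acc=37 shift=7
acc=15525 shift=14

Derivation:
byte 0=0xA5: payload=0x25=37, contrib = 37<<0 = 37; acc -> 37, shift -> 7
byte 1=0x79: payload=0x79=121, contrib = 121<<7 = 15488; acc -> 15525, shift -> 14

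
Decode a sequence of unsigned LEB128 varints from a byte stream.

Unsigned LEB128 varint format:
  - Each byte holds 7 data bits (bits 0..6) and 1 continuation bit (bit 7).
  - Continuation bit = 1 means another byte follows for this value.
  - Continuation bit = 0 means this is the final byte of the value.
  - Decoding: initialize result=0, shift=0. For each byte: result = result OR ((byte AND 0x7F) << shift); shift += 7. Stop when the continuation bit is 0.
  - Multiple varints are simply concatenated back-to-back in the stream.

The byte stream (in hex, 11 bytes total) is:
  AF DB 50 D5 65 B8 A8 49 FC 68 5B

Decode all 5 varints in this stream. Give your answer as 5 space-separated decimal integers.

Answer: 1322415 13013 1201208 13436 91

Derivation:
  byte[0]=0xAF cont=1 payload=0x2F=47: acc |= 47<<0 -> acc=47 shift=7
  byte[1]=0xDB cont=1 payload=0x5B=91: acc |= 91<<7 -> acc=11695 shift=14
  byte[2]=0x50 cont=0 payload=0x50=80: acc |= 80<<14 -> acc=1322415 shift=21 [end]
Varint 1: bytes[0:3] = AF DB 50 -> value 1322415 (3 byte(s))
  byte[3]=0xD5 cont=1 payload=0x55=85: acc |= 85<<0 -> acc=85 shift=7
  byte[4]=0x65 cont=0 payload=0x65=101: acc |= 101<<7 -> acc=13013 shift=14 [end]
Varint 2: bytes[3:5] = D5 65 -> value 13013 (2 byte(s))
  byte[5]=0xB8 cont=1 payload=0x38=56: acc |= 56<<0 -> acc=56 shift=7
  byte[6]=0xA8 cont=1 payload=0x28=40: acc |= 40<<7 -> acc=5176 shift=14
  byte[7]=0x49 cont=0 payload=0x49=73: acc |= 73<<14 -> acc=1201208 shift=21 [end]
Varint 3: bytes[5:8] = B8 A8 49 -> value 1201208 (3 byte(s))
  byte[8]=0xFC cont=1 payload=0x7C=124: acc |= 124<<0 -> acc=124 shift=7
  byte[9]=0x68 cont=0 payload=0x68=104: acc |= 104<<7 -> acc=13436 shift=14 [end]
Varint 4: bytes[8:10] = FC 68 -> value 13436 (2 byte(s))
  byte[10]=0x5B cont=0 payload=0x5B=91: acc |= 91<<0 -> acc=91 shift=7 [end]
Varint 5: bytes[10:11] = 5B -> value 91 (1 byte(s))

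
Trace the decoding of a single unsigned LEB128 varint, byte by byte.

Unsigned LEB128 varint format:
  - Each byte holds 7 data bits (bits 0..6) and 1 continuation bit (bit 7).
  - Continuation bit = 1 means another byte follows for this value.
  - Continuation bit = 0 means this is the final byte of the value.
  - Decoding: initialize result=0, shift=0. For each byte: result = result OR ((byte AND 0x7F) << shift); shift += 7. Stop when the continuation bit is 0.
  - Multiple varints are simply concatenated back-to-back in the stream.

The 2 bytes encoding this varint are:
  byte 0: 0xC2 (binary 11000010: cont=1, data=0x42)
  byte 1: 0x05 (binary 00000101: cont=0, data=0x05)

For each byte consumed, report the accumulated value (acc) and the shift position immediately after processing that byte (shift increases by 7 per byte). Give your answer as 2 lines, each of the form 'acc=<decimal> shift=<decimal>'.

byte 0=0xC2: payload=0x42=66, contrib = 66<<0 = 66; acc -> 66, shift -> 7
byte 1=0x05: payload=0x05=5, contrib = 5<<7 = 640; acc -> 706, shift -> 14

Answer: acc=66 shift=7
acc=706 shift=14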